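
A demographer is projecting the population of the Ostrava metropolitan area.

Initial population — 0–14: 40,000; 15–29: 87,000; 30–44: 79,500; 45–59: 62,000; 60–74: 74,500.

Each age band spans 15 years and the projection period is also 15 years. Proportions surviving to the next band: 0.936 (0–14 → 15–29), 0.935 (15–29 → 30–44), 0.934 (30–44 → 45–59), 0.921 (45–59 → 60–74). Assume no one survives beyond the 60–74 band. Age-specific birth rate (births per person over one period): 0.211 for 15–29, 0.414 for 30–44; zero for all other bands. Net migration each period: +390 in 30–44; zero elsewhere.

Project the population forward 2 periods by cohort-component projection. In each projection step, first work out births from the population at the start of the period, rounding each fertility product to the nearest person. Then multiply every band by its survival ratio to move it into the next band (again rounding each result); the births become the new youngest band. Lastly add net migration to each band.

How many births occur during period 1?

51270

— Period 1 —
Births: 87000 * 0.211 = 18357 ; 79500 * 0.414 = 32913 — total 51270
15–29: 40000 * 0.936 = 37440
30–44: 87000 * 0.935 = 81345
45–59: 79500 * 0.934 = 74253
60–74: 62000 * 0.921 = 57102
Net migration: 30–44 + 390 → 81735
Giving 51270 / 37440 / 81735 / 74253 / 57102.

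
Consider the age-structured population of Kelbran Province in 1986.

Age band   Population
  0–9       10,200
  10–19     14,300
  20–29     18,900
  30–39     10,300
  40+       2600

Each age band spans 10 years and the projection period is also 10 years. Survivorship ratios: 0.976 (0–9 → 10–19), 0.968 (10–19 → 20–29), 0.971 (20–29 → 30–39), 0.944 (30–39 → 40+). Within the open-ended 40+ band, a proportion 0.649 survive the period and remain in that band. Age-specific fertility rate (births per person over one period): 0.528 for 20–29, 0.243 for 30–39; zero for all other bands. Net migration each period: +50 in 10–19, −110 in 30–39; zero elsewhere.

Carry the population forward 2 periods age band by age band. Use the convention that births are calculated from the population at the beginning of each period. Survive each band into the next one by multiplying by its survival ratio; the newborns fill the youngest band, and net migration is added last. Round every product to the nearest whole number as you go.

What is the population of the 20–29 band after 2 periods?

9685

After projecting period 1:
Births: 18900 × 0.528 = 9979  |  10300 × 0.243 = 2503 ⇒ total 12482
10–19: 10200 × 0.976 = 9955
20–29: 14300 × 0.968 = 13842
30–39: 18900 × 0.971 = 18352
40+: 10300 × 0.944 + 2600 × 0.649 = 9723 + 1687 = 11410
Net migration: 10–19 + 50 → 10005; 30–39 − 110 → 18242
→ [12482, 10005, 13842, 18242, 11410]
After projecting period 2:
Births: 13842 × 0.528 = 7309  |  18242 × 0.243 = 4433 ⇒ total 11742
10–19: 12482 × 0.976 = 12182
20–29: 10005 × 0.968 = 9685
30–39: 13842 × 0.971 = 13441
40+: 18242 × 0.944 + 11410 × 0.649 = 17220 + 7405 = 24625
Net migration: 10–19 + 50 → 12232; 30–39 − 110 → 13331
→ [11742, 12232, 9685, 13331, 24625]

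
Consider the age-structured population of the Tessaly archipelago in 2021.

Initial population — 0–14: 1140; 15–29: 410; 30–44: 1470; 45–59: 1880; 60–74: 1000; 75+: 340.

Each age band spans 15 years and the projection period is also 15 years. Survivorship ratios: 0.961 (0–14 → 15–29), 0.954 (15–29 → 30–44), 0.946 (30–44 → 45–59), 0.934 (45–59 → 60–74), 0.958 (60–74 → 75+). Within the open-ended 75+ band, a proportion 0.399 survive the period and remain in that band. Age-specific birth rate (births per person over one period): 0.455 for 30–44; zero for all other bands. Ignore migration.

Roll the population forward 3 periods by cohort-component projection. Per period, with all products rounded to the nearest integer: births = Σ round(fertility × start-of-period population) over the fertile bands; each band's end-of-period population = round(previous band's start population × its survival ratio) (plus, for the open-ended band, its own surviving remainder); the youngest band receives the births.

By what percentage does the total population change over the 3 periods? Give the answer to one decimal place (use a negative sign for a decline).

After projecting period 1:
Births: 1470 × 0.455 = 669
15–29: 1140 × 0.961 = 1096
30–44: 410 × 0.954 = 391
45–59: 1470 × 0.946 = 1391
60–74: 1880 × 0.934 = 1756
75+: 1000 × 0.958 + 340 × 0.399 = 958 + 136 = 1094
Population now: 0–14=669, 15–29=1096, 30–44=391, 45–59=1391, 60–74=1756, 75+=1094
After projecting period 2:
Births: 391 × 0.455 = 178
15–29: 669 × 0.961 = 643
30–44: 1096 × 0.954 = 1046
45–59: 391 × 0.946 = 370
60–74: 1391 × 0.934 = 1299
75+: 1756 × 0.958 + 1094 × 0.399 = 1682 + 437 = 2119
Population now: 0–14=178, 15–29=643, 30–44=1046, 45–59=370, 60–74=1299, 75+=2119
After projecting period 3:
Births: 1046 × 0.455 = 476
15–29: 178 × 0.961 = 171
30–44: 643 × 0.954 = 613
45–59: 1046 × 0.946 = 990
60–74: 370 × 0.934 = 346
75+: 1299 × 0.958 + 2119 × 0.399 = 1244 + 845 = 2089
Population now: 0–14=476, 15–29=171, 30–44=613, 45–59=990, 60–74=346, 75+=2089
Total: 6240 → 4685; change = -1555; percentage change = -24.9%

-24.9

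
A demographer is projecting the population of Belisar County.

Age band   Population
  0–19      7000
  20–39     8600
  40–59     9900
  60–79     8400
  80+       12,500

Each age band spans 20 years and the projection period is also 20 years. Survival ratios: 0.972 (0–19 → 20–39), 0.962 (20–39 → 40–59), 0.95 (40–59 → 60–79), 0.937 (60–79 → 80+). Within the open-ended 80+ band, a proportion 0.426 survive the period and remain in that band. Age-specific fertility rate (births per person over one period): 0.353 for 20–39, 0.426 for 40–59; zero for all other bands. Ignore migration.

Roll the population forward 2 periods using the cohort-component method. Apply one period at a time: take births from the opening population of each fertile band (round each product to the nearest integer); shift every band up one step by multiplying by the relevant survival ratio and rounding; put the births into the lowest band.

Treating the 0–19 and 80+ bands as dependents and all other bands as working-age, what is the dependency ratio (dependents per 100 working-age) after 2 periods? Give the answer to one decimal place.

94.9

[period 1]
Births: 8600 * 0.353 = 3036 ; 9900 * 0.426 = 4217 — total 7253
20–39: 7000 * 0.972 = 6804
40–59: 8600 * 0.962 = 8273
60–79: 9900 * 0.95 = 9405
80+: 8400 * 0.937 + 12500 * 0.426 = 7871 + 5325 = 13196
Giving 7253 / 6804 / 8273 / 9405 / 13196.
[period 2]
Births: 6804 * 0.353 = 2402 ; 8273 * 0.426 = 3524 — total 5926
20–39: 7253 * 0.972 = 7050
40–59: 6804 * 0.962 = 6545
60–79: 8273 * 0.95 = 7859
80+: 9405 * 0.937 + 13196 * 0.426 = 8812 + 5621 = 14433
Giving 5926 / 7050 / 6545 / 7859 / 14433.
Dependents (band 0–19 + band 80+) = 5926 + 14433 = 20359; working-age = 21454; ratio = 20359/21454 × 100 = 94.9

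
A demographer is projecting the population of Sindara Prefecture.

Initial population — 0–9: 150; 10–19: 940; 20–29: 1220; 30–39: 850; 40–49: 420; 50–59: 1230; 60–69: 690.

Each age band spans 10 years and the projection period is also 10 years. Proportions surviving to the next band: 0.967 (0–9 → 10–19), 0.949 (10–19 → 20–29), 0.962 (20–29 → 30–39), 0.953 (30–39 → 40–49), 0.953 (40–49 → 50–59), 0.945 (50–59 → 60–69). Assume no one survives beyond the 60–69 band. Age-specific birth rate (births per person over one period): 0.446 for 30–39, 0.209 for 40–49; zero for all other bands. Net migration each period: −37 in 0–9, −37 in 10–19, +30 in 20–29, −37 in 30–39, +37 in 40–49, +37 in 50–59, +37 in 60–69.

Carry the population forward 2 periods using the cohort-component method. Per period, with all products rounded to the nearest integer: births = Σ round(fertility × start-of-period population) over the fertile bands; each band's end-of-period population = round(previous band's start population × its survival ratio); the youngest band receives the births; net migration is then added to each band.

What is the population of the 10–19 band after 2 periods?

[period 1]
Births: 850 × 0.446 = 379, 420 × 0.209 = 88 ⇒ total 467
10–19: 150 × 0.967 = 145
20–29: 940 × 0.949 = 892
30–39: 1220 × 0.962 = 1174
40–49: 850 × 0.953 = 810
50–59: 420 × 0.953 = 400
60–69: 1230 × 0.945 = 1162
Net migration: 0–9 − 37 → 430; 10–19 − 37 → 108; 20–29 + 30 → 922; 30–39 − 37 → 1137; 40–49 + 37 → 847; 50–59 + 37 → 437; 60–69 + 37 → 1199
End of period: [430, 108, 922, 1137, 847, 437, 1199]
[period 2]
Births: 1137 × 0.446 = 507, 847 × 0.209 = 177 ⇒ total 684
10–19: 430 × 0.967 = 416
20–29: 108 × 0.949 = 102
30–39: 922 × 0.962 = 887
40–49: 1137 × 0.953 = 1084
50–59: 847 × 0.953 = 807
60–69: 437 × 0.945 = 413
Net migration: 0–9 − 37 → 647; 10–19 − 37 → 379; 20–29 + 30 → 132; 30–39 − 37 → 850; 40–49 + 37 → 1121; 50–59 + 37 → 844; 60–69 + 37 → 450
End of period: [647, 379, 132, 850, 1121, 844, 450]

379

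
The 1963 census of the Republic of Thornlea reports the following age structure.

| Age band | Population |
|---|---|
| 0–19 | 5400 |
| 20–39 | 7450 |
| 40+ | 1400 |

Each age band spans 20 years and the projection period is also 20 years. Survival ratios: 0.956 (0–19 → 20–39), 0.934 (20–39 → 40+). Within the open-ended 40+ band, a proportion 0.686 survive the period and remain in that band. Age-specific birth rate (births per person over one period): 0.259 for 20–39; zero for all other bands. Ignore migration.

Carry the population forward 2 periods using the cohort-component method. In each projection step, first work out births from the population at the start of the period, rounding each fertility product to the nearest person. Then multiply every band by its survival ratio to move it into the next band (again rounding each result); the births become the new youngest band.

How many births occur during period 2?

[period 1]
Births: 7450 × 0.259 = 1930
20–39: 5400 × 0.956 = 5162
40+: 7450 × 0.934 + 1400 × 0.686 = 6958 + 960 = 7918
Giving 1930 / 5162 / 7918.
[period 2]
Births: 5162 × 0.259 = 1337
20–39: 1930 × 0.956 = 1845
40+: 5162 × 0.934 + 7918 × 0.686 = 4821 + 5432 = 10253
Giving 1337 / 1845 / 10253.

1337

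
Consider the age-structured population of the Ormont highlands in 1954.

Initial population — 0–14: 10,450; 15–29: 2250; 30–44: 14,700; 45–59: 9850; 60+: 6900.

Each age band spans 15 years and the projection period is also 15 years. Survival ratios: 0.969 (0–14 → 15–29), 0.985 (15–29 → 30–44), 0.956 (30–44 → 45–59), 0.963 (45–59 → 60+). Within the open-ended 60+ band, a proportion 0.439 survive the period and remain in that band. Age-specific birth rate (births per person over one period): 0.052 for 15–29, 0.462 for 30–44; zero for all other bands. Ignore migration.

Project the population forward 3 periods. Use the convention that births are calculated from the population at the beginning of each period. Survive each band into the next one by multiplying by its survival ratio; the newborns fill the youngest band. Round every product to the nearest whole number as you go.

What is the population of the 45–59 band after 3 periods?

9535

[period 1]
Births: 2250 × 0.052 = 117 ; 14700 × 0.462 = 6791 → total 6908
15–29: 10450 × 0.969 = 10126
30–44: 2250 × 0.985 = 2216
45–59: 14700 × 0.956 = 14053
60+: 9850 × 0.963 + 6900 × 0.439 = 9486 + 3029 = 12515
End of period: [6908, 10126, 2216, 14053, 12515]
[period 2]
Births: 10126 × 0.052 = 527 ; 2216 × 0.462 = 1024 → total 1551
15–29: 6908 × 0.969 = 6694
30–44: 10126 × 0.985 = 9974
45–59: 2216 × 0.956 = 2118
60+: 14053 × 0.963 + 12515 × 0.439 = 13533 + 5494 = 19027
End of period: [1551, 6694, 9974, 2118, 19027]
[period 3]
Births: 6694 × 0.052 = 348 ; 9974 × 0.462 = 4608 → total 4956
15–29: 1551 × 0.969 = 1503
30–44: 6694 × 0.985 = 6594
45–59: 9974 × 0.956 = 9535
60+: 2118 × 0.963 + 19027 × 0.439 = 2040 + 8353 = 10393
End of period: [4956, 1503, 6594, 9535, 10393]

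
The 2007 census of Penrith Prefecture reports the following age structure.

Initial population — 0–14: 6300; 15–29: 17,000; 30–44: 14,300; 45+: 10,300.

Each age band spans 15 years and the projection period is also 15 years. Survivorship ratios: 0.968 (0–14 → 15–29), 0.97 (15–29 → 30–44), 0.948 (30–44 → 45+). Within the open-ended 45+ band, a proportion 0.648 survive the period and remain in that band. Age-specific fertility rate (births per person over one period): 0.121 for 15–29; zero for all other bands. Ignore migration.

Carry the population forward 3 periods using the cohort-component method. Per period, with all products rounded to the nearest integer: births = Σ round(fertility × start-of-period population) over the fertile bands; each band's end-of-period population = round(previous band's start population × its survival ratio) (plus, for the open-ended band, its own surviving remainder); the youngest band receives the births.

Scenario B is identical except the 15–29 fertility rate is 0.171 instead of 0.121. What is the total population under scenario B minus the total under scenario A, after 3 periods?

Call the bands 1 to 4, youngest first.
Period 1.
Births: 17000 × 0.121 = 2057
Band 2: 6300 × 0.968 = 6098
Band 3: 17000 × 0.97 = 16490
Band 4: 14300 × 0.948 + 10300 × 0.648 = 13556 + 6674 = 20230
Giving 2057 / 6098 / 16490 / 20230.
Period 2.
Births: 6098 × 0.121 = 738
Band 2: 2057 × 0.968 = 1991
Band 3: 6098 × 0.97 = 5915
Band 4: 16490 × 0.948 + 20230 × 0.648 = 15633 + 13109 = 28742
Giving 738 / 1991 / 5915 / 28742.
Period 3.
Births: 1991 × 0.121 = 241
Band 2: 738 × 0.968 = 714
Band 3: 1991 × 0.97 = 1931
Band 4: 5915 × 0.948 + 28742 × 0.648 = 5607 + 18625 = 24232
Giving 241 / 714 / 1931 / 24232.
Scenario A total after 3 periods: 27118
Scenario B projection —
Period 1.
Births: 17000 × 0.171 = 2907
Band 2: 6300 × 0.968 = 6098
Band 3: 17000 × 0.97 = 16490
Band 4: 14300 × 0.948 + 10300 × 0.648 = 13556 + 6674 = 20230
Giving 2907 / 6098 / 16490 / 20230.
Period 2.
Births: 6098 × 0.171 = 1043
Band 2: 2907 × 0.968 = 2814
Band 3: 6098 × 0.97 = 5915
Band 4: 16490 × 0.948 + 20230 × 0.648 = 15633 + 13109 = 28742
Giving 1043 / 2814 / 5915 / 28742.
Period 3.
Births: 2814 × 0.171 = 481
Band 2: 1043 × 0.968 = 1010
Band 3: 2814 × 0.97 = 2730
Band 4: 5915 × 0.948 + 28742 × 0.648 = 5607 + 18625 = 24232
Giving 481 / 1010 / 2730 / 24232.
Scenario B total after 3 periods: 28453
Difference B − A = 28453 − 27118 = 1335

1335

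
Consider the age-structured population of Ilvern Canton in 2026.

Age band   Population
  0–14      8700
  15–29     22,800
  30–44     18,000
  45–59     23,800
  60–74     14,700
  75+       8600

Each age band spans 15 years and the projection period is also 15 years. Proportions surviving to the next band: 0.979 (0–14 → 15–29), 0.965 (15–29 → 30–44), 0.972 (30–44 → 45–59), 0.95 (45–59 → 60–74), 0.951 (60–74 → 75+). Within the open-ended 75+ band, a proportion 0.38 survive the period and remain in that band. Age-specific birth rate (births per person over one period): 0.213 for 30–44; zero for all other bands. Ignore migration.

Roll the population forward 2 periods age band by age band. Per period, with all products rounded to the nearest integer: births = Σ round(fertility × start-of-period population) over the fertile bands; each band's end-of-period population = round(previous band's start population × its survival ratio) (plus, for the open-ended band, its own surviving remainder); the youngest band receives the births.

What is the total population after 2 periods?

82721

Call the bands 1 to 6, youngest first.
After projecting period 1:
Births: 18000 * 0.213 = 3834
Band 2: 8700 * 0.979 = 8517
Band 3: 22800 * 0.965 = 22002
Band 4: 18000 * 0.972 = 17496
Band 5: 23800 * 0.95 = 22610
Band 6: 14700 * 0.951 + 8600 * 0.38 = 13980 + 3268 = 17248
→ [3834, 8517, 22002, 17496, 22610, 17248]
After projecting period 2:
Births: 22002 * 0.213 = 4686
Band 2: 3834 * 0.979 = 3753
Band 3: 8517 * 0.965 = 8219
Band 4: 22002 * 0.972 = 21386
Band 5: 17496 * 0.95 = 16621
Band 6: 22610 * 0.951 + 17248 * 0.38 = 21502 + 6554 = 28056
→ [4686, 3753, 8219, 21386, 16621, 28056]
Total after period 2: 4686 + 3753 + 8219 + 21386 + 16621 + 28056 = 82721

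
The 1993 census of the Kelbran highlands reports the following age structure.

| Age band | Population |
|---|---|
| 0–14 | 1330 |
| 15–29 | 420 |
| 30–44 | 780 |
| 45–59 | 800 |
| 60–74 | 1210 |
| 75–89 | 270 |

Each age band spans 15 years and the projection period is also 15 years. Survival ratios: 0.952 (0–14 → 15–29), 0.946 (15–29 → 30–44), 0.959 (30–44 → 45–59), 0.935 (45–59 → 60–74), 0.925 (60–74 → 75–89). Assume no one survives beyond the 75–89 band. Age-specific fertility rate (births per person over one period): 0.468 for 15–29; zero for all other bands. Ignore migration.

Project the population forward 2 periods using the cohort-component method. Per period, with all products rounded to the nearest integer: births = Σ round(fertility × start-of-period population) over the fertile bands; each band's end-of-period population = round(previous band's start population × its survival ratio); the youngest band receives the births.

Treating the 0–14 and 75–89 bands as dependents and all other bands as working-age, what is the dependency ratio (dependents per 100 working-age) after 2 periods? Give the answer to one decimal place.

52.1

Numbering the groups 1..6 from youngest to oldest:
— Period 1 —
Births: 420 × 0.468 = 197
Group 2: 1330 × 0.952 = 1266
Group 3: 420 × 0.946 = 397
Group 4: 780 × 0.959 = 748
Group 5: 800 × 0.935 = 748
Group 6: 1210 × 0.925 = 1119
Giving 197 / 1266 / 397 / 748 / 748 / 1119.
— Period 2 —
Births: 1266 × 0.468 = 592
Group 2: 197 × 0.952 = 188
Group 3: 1266 × 0.946 = 1198
Group 4: 397 × 0.959 = 381
Group 5: 748 × 0.935 = 699
Group 6: 748 × 0.925 = 692
Giving 592 / 188 / 1198 / 381 / 699 / 692.
Dependents (band 0–14 + band 75–89) = 592 + 692 = 1284; working-age = 2466; ratio = 1284/2466 × 100 = 52.1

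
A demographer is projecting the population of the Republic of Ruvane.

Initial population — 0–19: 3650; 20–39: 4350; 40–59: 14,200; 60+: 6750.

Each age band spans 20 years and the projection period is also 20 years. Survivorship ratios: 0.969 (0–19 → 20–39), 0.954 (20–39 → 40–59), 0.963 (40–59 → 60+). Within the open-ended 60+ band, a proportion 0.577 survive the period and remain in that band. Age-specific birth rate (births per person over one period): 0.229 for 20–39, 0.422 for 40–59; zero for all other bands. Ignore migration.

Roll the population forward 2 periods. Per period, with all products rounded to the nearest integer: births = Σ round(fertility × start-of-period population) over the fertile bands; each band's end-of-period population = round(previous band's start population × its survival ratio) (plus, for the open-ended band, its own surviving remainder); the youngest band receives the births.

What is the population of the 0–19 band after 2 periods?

— Period 1 —
Births: 4350 × 0.229 = 996, 14200 × 0.422 = 5992 → total 6988
20–39: 3650 × 0.969 = 3537
40–59: 4350 × 0.954 = 4150
60+: 14200 × 0.963 + 6750 × 0.577 = 13675 + 3895 = 17570
Population now: 0–19=6988, 20–39=3537, 40–59=4150, 60+=17570
— Period 2 —
Births: 3537 × 0.229 = 810, 4150 × 0.422 = 1751 → total 2561
20–39: 6988 × 0.969 = 6771
40–59: 3537 × 0.954 = 3374
60+: 4150 × 0.963 + 17570 × 0.577 = 3996 + 10138 = 14134
Population now: 0–19=2561, 20–39=6771, 40–59=3374, 60+=14134

2561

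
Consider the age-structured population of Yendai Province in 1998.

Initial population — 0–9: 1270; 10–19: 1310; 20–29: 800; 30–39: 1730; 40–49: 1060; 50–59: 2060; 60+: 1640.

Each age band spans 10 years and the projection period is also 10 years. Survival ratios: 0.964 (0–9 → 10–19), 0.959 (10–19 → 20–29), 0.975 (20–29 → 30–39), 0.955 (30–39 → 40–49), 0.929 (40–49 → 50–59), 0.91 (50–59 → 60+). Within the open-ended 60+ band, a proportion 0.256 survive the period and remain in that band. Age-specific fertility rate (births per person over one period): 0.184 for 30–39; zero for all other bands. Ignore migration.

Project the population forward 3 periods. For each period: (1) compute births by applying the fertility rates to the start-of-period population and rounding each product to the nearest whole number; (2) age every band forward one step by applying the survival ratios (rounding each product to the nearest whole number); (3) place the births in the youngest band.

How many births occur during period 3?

225

(Bands numbered youngest = 1 to oldest = 7.)
Period 1.
Births: 1730 * 0.184 = 318
Band 2: 1270 * 0.964 = 1224
Band 3: 1310 * 0.959 = 1256
Band 4: 800 * 0.975 = 780
Band 5: 1730 * 0.955 = 1652
Band 6: 1060 * 0.929 = 985
Band 7: 2060 * 0.91 + 1640 * 0.256 = 1875 + 420 = 2295
Population now: 0–9=318, 10–19=1224, 20–29=1256, 30–39=780, 40–49=1652, 50–59=985, 60+=2295
Period 2.
Births: 780 * 0.184 = 144
Band 2: 318 * 0.964 = 307
Band 3: 1224 * 0.959 = 1174
Band 4: 1256 * 0.975 = 1225
Band 5: 780 * 0.955 = 745
Band 6: 1652 * 0.929 = 1535
Band 7: 985 * 0.91 + 2295 * 0.256 = 896 + 588 = 1484
Population now: 0–9=144, 10–19=307, 20–29=1174, 30–39=1225, 40–49=745, 50–59=1535, 60+=1484
Period 3.
Births: 1225 * 0.184 = 225
Band 2: 144 * 0.964 = 139
Band 3: 307 * 0.959 = 294
Band 4: 1174 * 0.975 = 1145
Band 5: 1225 * 0.955 = 1170
Band 6: 745 * 0.929 = 692
Band 7: 1535 * 0.91 + 1484 * 0.256 = 1397 + 380 = 1777
Population now: 0–9=225, 10–19=139, 20–29=294, 30–39=1145, 40–49=1170, 50–59=692, 60+=1777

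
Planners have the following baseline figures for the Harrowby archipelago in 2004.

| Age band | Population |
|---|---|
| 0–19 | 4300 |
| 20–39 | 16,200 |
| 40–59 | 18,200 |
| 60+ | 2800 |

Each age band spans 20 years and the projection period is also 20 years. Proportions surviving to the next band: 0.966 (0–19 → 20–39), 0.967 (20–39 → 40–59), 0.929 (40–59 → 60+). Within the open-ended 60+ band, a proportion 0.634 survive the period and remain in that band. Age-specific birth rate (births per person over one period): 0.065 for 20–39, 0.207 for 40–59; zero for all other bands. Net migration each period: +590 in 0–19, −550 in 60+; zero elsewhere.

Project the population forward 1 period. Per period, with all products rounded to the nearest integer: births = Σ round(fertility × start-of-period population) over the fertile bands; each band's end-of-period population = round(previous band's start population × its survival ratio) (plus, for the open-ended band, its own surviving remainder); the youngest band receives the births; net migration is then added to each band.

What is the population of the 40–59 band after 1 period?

Numbering the groups 1..4 from youngest to oldest:
Period 1:
Births: 16200 × 0.065 = 1053, 18200 × 0.207 = 3767 → total 4820
Group 2: 4300 × 0.966 = 4154
Group 3: 16200 × 0.967 = 15665
Group 4: 18200 × 0.929 + 2800 × 0.634 = 16908 + 1775 = 18683
Net migration: Group 1 + 590 → 5410; Group 4 − 550 → 18133
→ [5410, 4154, 15665, 18133]

15665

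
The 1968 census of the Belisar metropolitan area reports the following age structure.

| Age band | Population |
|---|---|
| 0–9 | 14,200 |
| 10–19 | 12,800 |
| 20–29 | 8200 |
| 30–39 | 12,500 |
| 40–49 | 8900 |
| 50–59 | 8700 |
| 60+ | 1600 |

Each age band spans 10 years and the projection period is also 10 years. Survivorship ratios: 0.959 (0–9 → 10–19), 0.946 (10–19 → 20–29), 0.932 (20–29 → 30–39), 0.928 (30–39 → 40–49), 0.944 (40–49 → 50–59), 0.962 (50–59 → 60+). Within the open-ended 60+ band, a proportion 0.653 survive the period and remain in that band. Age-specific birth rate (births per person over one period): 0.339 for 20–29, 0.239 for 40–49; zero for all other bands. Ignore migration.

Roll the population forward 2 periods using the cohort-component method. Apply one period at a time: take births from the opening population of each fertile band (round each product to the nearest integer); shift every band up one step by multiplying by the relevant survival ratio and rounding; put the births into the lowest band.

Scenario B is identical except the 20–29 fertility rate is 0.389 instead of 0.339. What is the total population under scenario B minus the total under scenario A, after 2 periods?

Call the bands 1 to 7, youngest first.
After projecting period 1:
Births: 8200 * 0.339 = 2780, 8900 * 0.239 = 2127 — total 4907
Band 2: 14200 * 0.959 = 13618
Band 3: 12800 * 0.946 = 12109
Band 4: 8200 * 0.932 = 7642
Band 5: 12500 * 0.928 = 11600
Band 6: 8900 * 0.944 = 8402
Band 7: 8700 * 0.962 + 1600 * 0.653 = 8369 + 1045 = 9414
Giving 4907 / 13618 / 12109 / 7642 / 11600 / 8402 / 9414.
After projecting period 2:
Births: 12109 * 0.339 = 4105, 11600 * 0.239 = 2772 — total 6877
Band 2: 4907 * 0.959 = 4706
Band 3: 13618 * 0.946 = 12883
Band 4: 12109 * 0.932 = 11286
Band 5: 7642 * 0.928 = 7092
Band 6: 11600 * 0.944 = 10950
Band 7: 8402 * 0.962 + 9414 * 0.653 = 8083 + 6147 = 14230
Giving 6877 / 4706 / 12883 / 11286 / 7092 / 10950 / 14230.
Scenario A total after 2 periods: 68024
Scenario B projection —
After projecting period 1:
Births: 8200 * 0.389 = 3190, 8900 * 0.239 = 2127 — total 5317
Band 2: 14200 * 0.959 = 13618
Band 3: 12800 * 0.946 = 12109
Band 4: 8200 * 0.932 = 7642
Band 5: 12500 * 0.928 = 11600
Band 6: 8900 * 0.944 = 8402
Band 7: 8700 * 0.962 + 1600 * 0.653 = 8369 + 1045 = 9414
Giving 5317 / 13618 / 12109 / 7642 / 11600 / 8402 / 9414.
After projecting period 2:
Births: 12109 * 0.389 = 4710, 11600 * 0.239 = 2772 — total 7482
Band 2: 5317 * 0.959 = 5099
Band 3: 13618 * 0.946 = 12883
Band 4: 12109 * 0.932 = 11286
Band 5: 7642 * 0.928 = 7092
Band 6: 11600 * 0.944 = 10950
Band 7: 8402 * 0.962 + 9414 * 0.653 = 8083 + 6147 = 14230
Giving 7482 / 5099 / 12883 / 11286 / 7092 / 10950 / 14230.
Scenario B total after 2 periods: 69022
Difference B − A = 69022 − 68024 = 998

998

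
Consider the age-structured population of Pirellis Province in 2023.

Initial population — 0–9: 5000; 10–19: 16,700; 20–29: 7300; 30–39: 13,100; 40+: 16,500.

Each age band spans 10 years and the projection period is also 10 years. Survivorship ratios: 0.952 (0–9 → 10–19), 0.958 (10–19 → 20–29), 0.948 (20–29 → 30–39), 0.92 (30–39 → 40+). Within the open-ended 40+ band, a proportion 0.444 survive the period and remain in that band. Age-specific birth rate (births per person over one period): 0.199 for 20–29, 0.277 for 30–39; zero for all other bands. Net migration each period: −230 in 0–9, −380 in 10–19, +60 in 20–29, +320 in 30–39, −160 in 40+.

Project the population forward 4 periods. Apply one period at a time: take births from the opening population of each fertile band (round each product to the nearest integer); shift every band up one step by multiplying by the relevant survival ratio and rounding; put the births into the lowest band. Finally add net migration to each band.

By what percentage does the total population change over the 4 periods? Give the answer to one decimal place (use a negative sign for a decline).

Period 1:
Births: 7300 × 0.199 = 1453, 13100 × 0.277 = 3629 → total 5082
10–19: 5000 × 0.952 = 4760
20–29: 16700 × 0.958 = 15999
30–39: 7300 × 0.948 = 6920
40+: 13100 × 0.92 + 16500 × 0.444 = 12052 + 7326 = 19378
Net migration: 0–9 − 230 → 4852; 10–19 − 380 → 4380; 20–29 + 60 → 16059; 30–39 + 320 → 7240; 40+ − 160 → 19218
Giving 4852 / 4380 / 16059 / 7240 / 19218.
Period 2:
Births: 16059 × 0.199 = 3196, 7240 × 0.277 = 2005 → total 5201
10–19: 4852 × 0.952 = 4619
20–29: 4380 × 0.958 = 4196
30–39: 16059 × 0.948 = 15224
40+: 7240 × 0.92 + 19218 × 0.444 = 6661 + 8533 = 15194
Net migration: 0–9 − 230 → 4971; 10–19 − 380 → 4239; 20–29 + 60 → 4256; 30–39 + 320 → 15544; 40+ − 160 → 15034
Giving 4971 / 4239 / 4256 / 15544 / 15034.
Period 3:
Births: 4256 × 0.199 = 847, 15544 × 0.277 = 4306 → total 5153
10–19: 4971 × 0.952 = 4732
20–29: 4239 × 0.958 = 4061
30–39: 4256 × 0.948 = 4035
40+: 15544 × 0.92 + 15034 × 0.444 = 14300 + 6675 = 20975
Net migration: 0–9 − 230 → 4923; 10–19 − 380 → 4352; 20–29 + 60 → 4121; 30–39 + 320 → 4355; 40+ − 160 → 20815
Giving 4923 / 4352 / 4121 / 4355 / 20815.
Period 4:
Births: 4121 × 0.199 = 820, 4355 × 0.277 = 1206 → total 2026
10–19: 4923 × 0.952 = 4687
20–29: 4352 × 0.958 = 4169
30–39: 4121 × 0.948 = 3907
40+: 4355 × 0.92 + 20815 × 0.444 = 4007 + 9242 = 13249
Net migration: 0–9 − 230 → 1796; 10–19 − 380 → 4307; 20–29 + 60 → 4229; 30–39 + 320 → 4227; 40+ − 160 → 13089
Giving 1796 / 4307 / 4229 / 4227 / 13089.
Total: 58600 → 27648; change = -30952; percentage change = -52.8%

-52.8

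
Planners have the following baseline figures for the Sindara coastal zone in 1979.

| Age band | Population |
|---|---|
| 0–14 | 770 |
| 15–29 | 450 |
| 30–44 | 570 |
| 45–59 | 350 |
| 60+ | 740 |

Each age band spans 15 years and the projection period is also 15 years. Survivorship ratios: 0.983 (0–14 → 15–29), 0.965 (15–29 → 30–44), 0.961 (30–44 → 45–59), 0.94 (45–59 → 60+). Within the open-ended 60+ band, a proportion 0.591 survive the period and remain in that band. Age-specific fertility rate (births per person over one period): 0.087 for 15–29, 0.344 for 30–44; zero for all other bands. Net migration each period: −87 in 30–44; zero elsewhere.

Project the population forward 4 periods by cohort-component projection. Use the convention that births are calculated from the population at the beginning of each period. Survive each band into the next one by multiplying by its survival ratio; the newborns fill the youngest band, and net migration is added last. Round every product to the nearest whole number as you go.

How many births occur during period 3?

Call the groups 1 to 5, youngest first.
Period 1.
Births: 450 * 0.087 = 39, 570 * 0.344 = 196 — total 235
Group 2: 770 * 0.983 = 757
Group 3: 450 * 0.965 = 434
Group 4: 570 * 0.961 = 548
Group 5: 350 * 0.94 + 740 * 0.591 = 329 + 437 = 766
Net migration: Group 3 − 87 → 347
Population now: 0–14=235, 15–29=757, 30–44=347, 45–59=548, 60+=766
Period 2.
Births: 757 * 0.087 = 66, 347 * 0.344 = 119 — total 185
Group 2: 235 * 0.983 = 231
Group 3: 757 * 0.965 = 731
Group 4: 347 * 0.961 = 333
Group 5: 548 * 0.94 + 766 * 0.591 = 515 + 453 = 968
Net migration: Group 3 − 87 → 644
Population now: 0–14=185, 15–29=231, 30–44=644, 45–59=333, 60+=968
Period 3.
Births: 231 * 0.087 = 20, 644 * 0.344 = 222 — total 242
Group 2: 185 * 0.983 = 182
Group 3: 231 * 0.965 = 223
Group 4: 644 * 0.961 = 619
Group 5: 333 * 0.94 + 968 * 0.591 = 313 + 572 = 885
Net migration: Group 3 − 87 → 136
Population now: 0–14=242, 15–29=182, 30–44=136, 45–59=619, 60+=885

242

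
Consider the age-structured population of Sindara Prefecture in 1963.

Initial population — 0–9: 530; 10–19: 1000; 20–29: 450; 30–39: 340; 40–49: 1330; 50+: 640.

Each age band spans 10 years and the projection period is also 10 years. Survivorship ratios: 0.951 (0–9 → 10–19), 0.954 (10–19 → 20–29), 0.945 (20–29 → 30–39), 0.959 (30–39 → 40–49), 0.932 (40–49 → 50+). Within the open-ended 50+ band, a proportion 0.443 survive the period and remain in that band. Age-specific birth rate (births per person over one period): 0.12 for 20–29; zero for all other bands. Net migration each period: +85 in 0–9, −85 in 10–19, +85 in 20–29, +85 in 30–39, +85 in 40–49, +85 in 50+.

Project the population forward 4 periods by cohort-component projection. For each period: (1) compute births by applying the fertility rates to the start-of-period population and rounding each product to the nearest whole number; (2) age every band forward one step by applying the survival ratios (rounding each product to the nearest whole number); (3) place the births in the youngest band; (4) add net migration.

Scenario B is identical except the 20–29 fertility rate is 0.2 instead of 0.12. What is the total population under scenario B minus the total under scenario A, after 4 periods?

Numbering the bands 1..6 from youngest to oldest:
— Period 1 —
Births: 450 × 0.12 = 54
Band 2: 530 × 0.951 = 504
Band 3: 1000 × 0.954 = 954
Band 4: 450 × 0.945 = 425
Band 5: 340 × 0.959 = 326
Band 6: 1330 × 0.932 + 640 × 0.443 = 1240 + 284 = 1524
Net migration: Band 1 + 85 → 139; Band 2 − 85 → 419; Band 3 + 85 → 1039; Band 4 + 85 → 510; Band 5 + 85 → 411; Band 6 + 85 → 1609
Population now: 0–9=139, 10–19=419, 20–29=1039, 30–39=510, 40–49=411, 50+=1609
— Period 2 —
Births: 1039 × 0.12 = 125
Band 2: 139 × 0.951 = 132
Band 3: 419 × 0.954 = 400
Band 4: 1039 × 0.945 = 982
Band 5: 510 × 0.959 = 489
Band 6: 411 × 0.932 + 1609 × 0.443 = 383 + 713 = 1096
Net migration: Band 1 + 85 → 210; Band 2 − 85 → 47; Band 3 + 85 → 485; Band 4 + 85 → 1067; Band 5 + 85 → 574; Band 6 + 85 → 1181
Population now: 0–9=210, 10–19=47, 20–29=485, 30–39=1067, 40–49=574, 50+=1181
— Period 3 —
Births: 485 × 0.12 = 58
Band 2: 210 × 0.951 = 200
Band 3: 47 × 0.954 = 45
Band 4: 485 × 0.945 = 458
Band 5: 1067 × 0.959 = 1023
Band 6: 574 × 0.932 + 1181 × 0.443 = 535 + 523 = 1058
Net migration: Band 1 + 85 → 143; Band 2 − 85 → 115; Band 3 + 85 → 130; Band 4 + 85 → 543; Band 5 + 85 → 1108; Band 6 + 85 → 1143
Population now: 0–9=143, 10–19=115, 20–29=130, 30–39=543, 40–49=1108, 50+=1143
— Period 4 —
Births: 130 × 0.12 = 16
Band 2: 143 × 0.951 = 136
Band 3: 115 × 0.954 = 110
Band 4: 130 × 0.945 = 123
Band 5: 543 × 0.959 = 521
Band 6: 1108 × 0.932 + 1143 × 0.443 = 1033 + 506 = 1539
Net migration: Band 1 + 85 → 101; Band 2 − 85 → 51; Band 3 + 85 → 195; Band 4 + 85 → 208; Band 5 + 85 → 606; Band 6 + 85 → 1624
Population now: 0–9=101, 10–19=51, 20–29=195, 30–39=208, 40–49=606, 50+=1624
Scenario A total after 4 periods: 2785
Scenario B projection —
— Period 1 —
Births: 450 × 0.2 = 90
Band 2: 530 × 0.951 = 504
Band 3: 1000 × 0.954 = 954
Band 4: 450 × 0.945 = 425
Band 5: 340 × 0.959 = 326
Band 6: 1330 × 0.932 + 640 × 0.443 = 1240 + 284 = 1524
Net migration: Band 1 + 85 → 175; Band 2 − 85 → 419; Band 3 + 85 → 1039; Band 4 + 85 → 510; Band 5 + 85 → 411; Band 6 + 85 → 1609
Population now: 0–9=175, 10–19=419, 20–29=1039, 30–39=510, 40–49=411, 50+=1609
— Period 2 —
Births: 1039 × 0.2 = 208
Band 2: 175 × 0.951 = 166
Band 3: 419 × 0.954 = 400
Band 4: 1039 × 0.945 = 982
Band 5: 510 × 0.959 = 489
Band 6: 411 × 0.932 + 1609 × 0.443 = 383 + 713 = 1096
Net migration: Band 1 + 85 → 293; Band 2 − 85 → 81; Band 3 + 85 → 485; Band 4 + 85 → 1067; Band 5 + 85 → 574; Band 6 + 85 → 1181
Population now: 0–9=293, 10–19=81, 20–29=485, 30–39=1067, 40–49=574, 50+=1181
— Period 3 —
Births: 485 × 0.2 = 97
Band 2: 293 × 0.951 = 279
Band 3: 81 × 0.954 = 77
Band 4: 485 × 0.945 = 458
Band 5: 1067 × 0.959 = 1023
Band 6: 574 × 0.932 + 1181 × 0.443 = 535 + 523 = 1058
Net migration: Band 1 + 85 → 182; Band 2 − 85 → 194; Band 3 + 85 → 162; Band 4 + 85 → 543; Band 5 + 85 → 1108; Band 6 + 85 → 1143
Population now: 0–9=182, 10–19=194, 20–29=162, 30–39=543, 40–49=1108, 50+=1143
— Period 4 —
Births: 162 × 0.2 = 32
Band 2: 182 × 0.951 = 173
Band 3: 194 × 0.954 = 185
Band 4: 162 × 0.945 = 153
Band 5: 543 × 0.959 = 521
Band 6: 1108 × 0.932 + 1143 × 0.443 = 1033 + 506 = 1539
Net migration: Band 1 + 85 → 117; Band 2 − 85 → 88; Band 3 + 85 → 270; Band 4 + 85 → 238; Band 5 + 85 → 606; Band 6 + 85 → 1624
Population now: 0–9=117, 10–19=88, 20–29=270, 30–39=238, 40–49=606, 50+=1624
Scenario B total after 4 periods: 2943
Difference B − A = 2943 − 2785 = 158

158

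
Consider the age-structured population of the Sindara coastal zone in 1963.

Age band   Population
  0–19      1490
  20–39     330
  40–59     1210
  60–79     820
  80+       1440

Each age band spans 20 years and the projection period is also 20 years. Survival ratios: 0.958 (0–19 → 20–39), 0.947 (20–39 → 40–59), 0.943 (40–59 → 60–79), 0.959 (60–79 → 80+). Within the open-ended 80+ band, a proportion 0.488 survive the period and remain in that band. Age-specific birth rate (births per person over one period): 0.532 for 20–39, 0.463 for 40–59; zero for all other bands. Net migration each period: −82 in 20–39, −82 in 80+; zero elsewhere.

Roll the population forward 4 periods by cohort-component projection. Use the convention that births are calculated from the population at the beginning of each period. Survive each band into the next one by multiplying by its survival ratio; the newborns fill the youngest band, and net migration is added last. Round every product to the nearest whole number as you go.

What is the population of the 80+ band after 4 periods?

1573

(Groups numbered youngest = 1 to oldest = 5.)
[period 1]
Births: 330 * 0.532 = 176 ; 1210 * 0.463 = 560 → 736
Group 2: 1490 * 0.958 = 1427
Group 3: 330 * 0.947 = 313
Group 4: 1210 * 0.943 = 1141
Group 5: 820 * 0.959 + 1440 * 0.488 = 786 + 703 = 1489
Net migration: Group 2 − 82 → 1345; Group 5 − 82 → 1407
→ [736, 1345, 313, 1141, 1407]
[period 2]
Births: 1345 * 0.532 = 716 ; 313 * 0.463 = 145 → 861
Group 2: 736 * 0.958 = 705
Group 3: 1345 * 0.947 = 1274
Group 4: 313 * 0.943 = 295
Group 5: 1141 * 0.959 + 1407 * 0.488 = 1094 + 687 = 1781
Net migration: Group 2 − 82 → 623; Group 5 − 82 → 1699
→ [861, 623, 1274, 295, 1699]
[period 3]
Births: 623 * 0.532 = 331 ; 1274 * 0.463 = 590 → 921
Group 2: 861 * 0.958 = 825
Group 3: 623 * 0.947 = 590
Group 4: 1274 * 0.943 = 1201
Group 5: 295 * 0.959 + 1699 * 0.488 = 283 + 829 = 1112
Net migration: Group 2 − 82 → 743; Group 5 − 82 → 1030
→ [921, 743, 590, 1201, 1030]
[period 4]
Births: 743 * 0.532 = 395 ; 590 * 0.463 = 273 → 668
Group 2: 921 * 0.958 = 882
Group 3: 743 * 0.947 = 704
Group 4: 590 * 0.943 = 556
Group 5: 1201 * 0.959 + 1030 * 0.488 = 1152 + 503 = 1655
Net migration: Group 2 − 82 → 800; Group 5 − 82 → 1573
→ [668, 800, 704, 556, 1573]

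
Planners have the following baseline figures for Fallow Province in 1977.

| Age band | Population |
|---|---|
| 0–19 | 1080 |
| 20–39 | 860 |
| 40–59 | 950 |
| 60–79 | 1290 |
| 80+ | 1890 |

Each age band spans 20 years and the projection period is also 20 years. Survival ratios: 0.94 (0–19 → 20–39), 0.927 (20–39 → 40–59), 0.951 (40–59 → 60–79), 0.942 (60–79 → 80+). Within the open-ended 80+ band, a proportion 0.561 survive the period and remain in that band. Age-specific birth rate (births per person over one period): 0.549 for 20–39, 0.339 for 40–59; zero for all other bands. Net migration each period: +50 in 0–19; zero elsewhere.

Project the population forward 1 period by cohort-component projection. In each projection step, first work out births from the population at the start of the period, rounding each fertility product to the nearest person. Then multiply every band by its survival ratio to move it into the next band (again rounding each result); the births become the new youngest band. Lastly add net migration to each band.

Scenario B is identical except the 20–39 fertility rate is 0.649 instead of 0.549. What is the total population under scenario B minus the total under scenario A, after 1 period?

Call the bands 1 to 5, youngest first.
Period 1:
Births: 860 * 0.549 = 472 ; 950 * 0.339 = 322 → total 794
Band 2: 1080 * 0.94 = 1015
Band 3: 860 * 0.927 = 797
Band 4: 950 * 0.951 = 903
Band 5: 1290 * 0.942 + 1890 * 0.561 = 1215 + 1060 = 2275
Net migration: Band 1 + 50 → 844
End of period: [844, 1015, 797, 903, 2275]
Scenario A total after 1 period: 5834
Scenario B projection —
Period 1:
Births: 860 * 0.649 = 558 ; 950 * 0.339 = 322 → total 880
Band 2: 1080 * 0.94 = 1015
Band 3: 860 * 0.927 = 797
Band 4: 950 * 0.951 = 903
Band 5: 1290 * 0.942 + 1890 * 0.561 = 1215 + 1060 = 2275
Net migration: Band 1 + 50 → 930
End of period: [930, 1015, 797, 903, 2275]
Scenario B total after 1 period: 5920
Difference B − A = 5920 − 5834 = 86

86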